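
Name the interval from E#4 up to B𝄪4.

augmented fifth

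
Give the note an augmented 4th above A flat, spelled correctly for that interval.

A up a perfect fourth is D, so the target letter is D.
From Ab, an augmented fourth is 6 semitones up: D.

D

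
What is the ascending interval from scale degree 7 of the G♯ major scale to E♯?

minor seventh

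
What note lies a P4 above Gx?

A fourth above G lands on the letter C.
A perfect fourth spans 5 semitones, so G## moves to pitch class 2. On the letter C that is C##.

C##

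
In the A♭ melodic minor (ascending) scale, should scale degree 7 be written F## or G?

Each scale degree takes a distinct letter name. Degree 7 of a scale on A must use the letter G.
G and F## are enharmonically the same pitch, but only G uses the letter G, so it is the correct spelling here.

G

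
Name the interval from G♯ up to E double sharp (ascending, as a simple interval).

augmented sixth

The letter names run G→E, a span of 5 letter steps, so the interval is some kind of sixth.
G# to E## is 10 semitones. A major sixth is 9, so 10 makes it augmented.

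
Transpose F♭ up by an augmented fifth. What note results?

C

F up a perfect fifth is C, so the target letter is C.
From Fb, an augmented fifth is 8 semitones up: C.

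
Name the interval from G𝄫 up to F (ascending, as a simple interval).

The letter names run G→F, a span of 6 letter steps, so the interval is some kind of seventh.
Gbb to F is 12 semitones. A major seventh is 11, so 12 makes it augmented.

augmented seventh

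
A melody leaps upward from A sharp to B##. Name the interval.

The letter names run A→B, a span of 1 letter step, so the interval is some kind of second.
A# to B## is 3 semitones. A major second is 2, so 3 makes it augmented.

augmented second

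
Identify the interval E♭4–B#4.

Counting letters E–F–G–A–B gives a fifth.
Eb→B# = 9 semitones, 2 wider than the perfect fifth (7), so doubly augmented.

doubly augmented fifth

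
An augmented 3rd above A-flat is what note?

C#

A third above A lands on the letter C.
An augmented third spans 5 semitones, so Ab moves to pitch class 1. On the letter C that is C#.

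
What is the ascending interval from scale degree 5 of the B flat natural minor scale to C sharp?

Scale degree 5 of Bb natural minor is F.
F up to C#: letters F→C make it a fifth; 8 semitones makes it augmented.

augmented fifth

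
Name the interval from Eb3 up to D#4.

augmented seventh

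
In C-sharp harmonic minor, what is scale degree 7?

B#

Degree 7 takes the letter 6 steps above C, which is B.
In harmonic minor, degree 7 sits 11 semitones above the tonic. C# + 11 semitones is pitch class 0, spelled on B as B#.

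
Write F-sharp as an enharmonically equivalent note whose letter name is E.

E##

Plain E sits 2 semitones below F#, so on the letter E the same pitch needs a double sharp: E##.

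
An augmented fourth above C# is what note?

F##

A fourth above C lands on the letter F.
An augmented fourth spans 6 semitones, so C# moves to pitch class 7. On the letter F that is F##.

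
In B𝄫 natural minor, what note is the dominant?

The Bbb natural minor scale runs Bbb Cb Dbb Ebb Fb Gbb Abb.
Degree 5 is Fb.

Fb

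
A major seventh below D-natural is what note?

A seventh below D lands on the letter E.
A major seventh spans 11 semitones, so D moves to pitch class 3. On the letter E that is Eb.

Eb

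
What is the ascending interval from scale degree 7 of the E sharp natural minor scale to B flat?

Scale degree 7 of E# natural minor is D#.
D# up to Bb: letters D→B make it a sixth; 7 semitones makes it diminished.

diminished sixth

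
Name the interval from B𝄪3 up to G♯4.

diminished sixth

The letter names run B→G, a span of 5 letter steps, so the interval is some kind of sixth.
B## to G# is 7 semitones. A major sixth is 9, so 7 makes it diminished.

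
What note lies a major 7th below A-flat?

Bbb

A seventh below A lands on the letter B.
A major seventh spans 11 semitones, so Ab moves to pitch class 9. On the letter B that is Bbb.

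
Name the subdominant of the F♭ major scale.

Bbb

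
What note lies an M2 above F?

F up a major second is G, so the target letter is G.
From F, a major second is 2 semitones up: G.

G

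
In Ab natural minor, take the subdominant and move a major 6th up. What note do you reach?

The subdominant of Ab natural minor is Db.
A major sixth (9 semitones) above Db lands on the letter B, giving Bb.

Bb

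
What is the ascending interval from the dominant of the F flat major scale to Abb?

minor sixth

The dominant of Fb major is Cb.
Cb up to Abb: letters C→A make it a sixth; 8 semitones makes it minor.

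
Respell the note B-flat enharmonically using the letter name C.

Cbb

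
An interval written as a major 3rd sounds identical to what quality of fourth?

diminished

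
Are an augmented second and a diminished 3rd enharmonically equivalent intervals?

No

An augmented second spans 3 semitones; a diminished third spans 2.
The spans differ, so they are not enharmonic equivalents.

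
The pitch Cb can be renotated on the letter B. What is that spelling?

Plain B sits at the same pitch as Cb, so on the letter B the same pitch needs a natural: B.

B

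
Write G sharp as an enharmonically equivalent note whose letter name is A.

Ab

G# is pitch class 8. The letter A alone is pitch class 9.
To reach pitch class 8 from A requires an offset of -1 semitone, i.e. flat: Ab.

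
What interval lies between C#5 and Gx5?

augmented fifth

Counting letters C–D–E–F–G gives a fifth.
C#→G## = 8 semitones, 1 wider than the perfect fifth (7), so augmented.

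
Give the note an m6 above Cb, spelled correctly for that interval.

Abb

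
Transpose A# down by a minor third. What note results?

A down a major third is F, so the target letter is F.
From A#, a minor third is 3 semitones down: F##.

F##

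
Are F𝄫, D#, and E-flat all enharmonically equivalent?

Yes

Fbb = pitch class 3 and D# = pitch class 3 and Eb = pitch class 3 — the same pitch class, so they are enharmonic equivalents.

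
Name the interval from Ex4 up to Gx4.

The letter names run E→G, a span of 2 letter steps, so the interval is some kind of third.
E## to G## is 3 semitones. A major third is 4, so 3 makes it minor.

minor third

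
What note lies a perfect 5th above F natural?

C

A fifth above F lands on the letter C.
A perfect fifth spans 7 semitones, so F moves to pitch class 0. On the letter C that is C.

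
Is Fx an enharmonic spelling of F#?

No

F## is pitch class 7; F# is pitch class 6.
The pitch classes differ (7 vs. 6), so they are not enharmonic equivalents.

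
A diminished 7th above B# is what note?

A seventh above B lands on the letter A.
A diminished seventh spans 9 semitones, so B# moves to pitch class 9. On the letter A that is A.

A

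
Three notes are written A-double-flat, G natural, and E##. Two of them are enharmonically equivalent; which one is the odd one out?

In 12-tone equal temperament, enharmonic equivalents share a pitch class. Abb is pitch class 7; G is pitch class 7; E## is pitch class 6.
Abb and G share pitch class 7, while E## is pitch class 6.

E##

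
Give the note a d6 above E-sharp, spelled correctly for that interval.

C

A sixth above E lands on the letter C.
A diminished sixth spans 7 semitones, so E# moves to pitch class 0. On the letter C that is C.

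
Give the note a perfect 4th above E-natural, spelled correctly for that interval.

A fourth above E lands on the letter A.
A perfect fourth spans 5 semitones, so E moves to pitch class 9. On the letter A that is A.

A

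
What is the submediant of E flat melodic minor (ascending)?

Degree 6 takes the letter 5 steps above E, which is C.
In melodic minor (ascending), degree 6 sits 9 semitones above the tonic. Eb + 9 semitones is pitch class 0, spelled on C as C.

C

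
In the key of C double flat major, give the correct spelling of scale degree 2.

Dbb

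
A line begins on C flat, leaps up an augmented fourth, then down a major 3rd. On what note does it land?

Db

An augmented fourth up from Cb is F (letter F, 6 semitones up).
A major third down from F is Db (letter D, 4 semitones down).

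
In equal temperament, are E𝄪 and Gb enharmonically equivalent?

Yes

E## = pitch class 6 and Gb = pitch class 6 — the same pitch class, so they are enharmonic equivalents.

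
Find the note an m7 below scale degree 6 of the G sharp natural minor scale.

Scale degree 6 of G# natural minor is E.
A minor seventh (10 semitones) below E lands on the letter F, giving F#.

F#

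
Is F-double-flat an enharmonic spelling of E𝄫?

No

Fbb is pitch class 3; Ebb is pitch class 2.
The pitch classes differ (3 vs. 2), so they are not enharmonic equivalents.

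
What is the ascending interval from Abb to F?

Counting letters A–B–C–D–E–F gives a sixth.
Abb→F = 10 semitones, 1 wider than the major sixth (9), so augmented.

augmented sixth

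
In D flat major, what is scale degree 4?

The Db major scale runs Db Eb F Gb Ab Bb C.
Degree 4 is Gb.

Gb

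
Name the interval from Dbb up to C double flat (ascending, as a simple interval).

Counting letters D–E–F–G–A–B–C gives a seventh.
Dbb→Cbb = 10 semitones, 1 narrower than the major seventh (11), so minor.

minor seventh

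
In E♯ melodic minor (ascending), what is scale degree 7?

D##

Degree 7 takes the letter 6 steps above E, which is D.
In melodic minor (ascending), degree 7 sits 11 semitones above the tonic. E# + 11 semitones is pitch class 4, spelled on D as D##.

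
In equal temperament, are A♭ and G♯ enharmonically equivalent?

Ab is pitch class 8; G# is pitch class 8.
All spellings map to pitch class 8, so they are enharmonically equivalent.

Yes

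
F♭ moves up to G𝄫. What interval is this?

Counting letters F–G gives a second.
Fb→Gbb = 1 semitone, 1 narrower than the major second (2), so minor.

minor second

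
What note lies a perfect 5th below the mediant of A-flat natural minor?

The mediant of Ab natural minor is Cb.
A perfect fifth (7 semitones) below Cb lands on the letter F, giving Fb.

Fb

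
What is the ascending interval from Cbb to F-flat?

augmented fourth

The letter names run C→F, a span of 3 letter steps, so the interval is some kind of fourth.
Cbb to Fb is 6 semitones. A perfect fourth is 5, so 6 makes it augmented.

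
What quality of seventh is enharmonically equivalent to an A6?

An augmented sixth spans 10 semitones.
A seventh spanning 10 semitones is minor (the major seventh is 11).

minor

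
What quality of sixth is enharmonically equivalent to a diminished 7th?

A diminished seventh spans 9 semitones.
A sixth spanning 9 semitones is major (the major sixth is 9).

major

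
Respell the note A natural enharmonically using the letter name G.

Plain G sits 2 semitones below A, so on the letter G the same pitch needs a double sharp: G##.

G##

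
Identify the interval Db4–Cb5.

Counting letters D–E–F–G–A–B–C gives a seventh.
Db→Cb = 10 semitones, 1 narrower than the major seventh (11), so minor.

minor seventh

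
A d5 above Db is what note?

Abb

A fifth above D lands on the letter A.
A diminished fifth spans 6 semitones, so Db moves to pitch class 7. On the letter A that is Abb.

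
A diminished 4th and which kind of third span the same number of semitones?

major

A diminished fourth spans 4 semitones.
A third spanning 4 semitones is major (the major third is 4).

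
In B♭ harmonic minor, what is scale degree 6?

Gb

The Bb harmonic minor scale runs Bb C Db Eb F Gb A.
Degree 6 is Gb.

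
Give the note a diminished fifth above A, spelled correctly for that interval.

Eb

A up a perfect fifth is E, so the target letter is E.
From A, a diminished fifth is 6 semitones up: Eb.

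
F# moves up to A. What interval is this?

minor third

Counting letters F–G–A gives a third.
F#→A = 3 semitones, 1 narrower than the major third (4), so minor.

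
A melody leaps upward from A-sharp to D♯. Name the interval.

Counting letters A–B–C–D gives a fourth.
A#→D# = 5 semitones, exactly the perfect fourth.

perfect fourth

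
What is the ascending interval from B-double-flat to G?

The letter names run B→G, a span of 5 letter steps, so the interval is some kind of sixth.
Bbb to G is 10 semitones. A major sixth is 9, so 10 makes it augmented.

augmented sixth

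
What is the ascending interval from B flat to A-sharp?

Counting letters B–C–D–E–F–G–A gives a seventh.
Bb→A# = 12 semitones, 1 wider than the major seventh (11), so augmented.

augmented seventh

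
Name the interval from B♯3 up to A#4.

minor seventh

The letter names run B→A, a span of 6 letter steps, so the interval is some kind of seventh.
B# to A# is 10 semitones. A major seventh is 11, so 10 makes it minor.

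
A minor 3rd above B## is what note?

D##

A third above B lands on the letter D.
A minor third spans 3 semitones, so B## moves to pitch class 4. On the letter D that is D##.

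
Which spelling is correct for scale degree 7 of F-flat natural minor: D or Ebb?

Each scale degree takes a distinct letter name. Degree 7 of a scale on F must use the letter E.
Ebb and D are enharmonically the same pitch, but only Ebb uses the letter E, so it is the correct spelling here.

Ebb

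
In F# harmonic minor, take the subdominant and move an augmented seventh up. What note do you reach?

A##

The subdominant of F# harmonic minor is B.
An augmented seventh (12 semitones) above B lands on the letter A, giving A##.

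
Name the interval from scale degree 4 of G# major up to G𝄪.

Scale degree 4 of G# major is C#.
C# up to G##: letters C→G make it a fifth; 8 semitones makes it augmented.

augmented fifth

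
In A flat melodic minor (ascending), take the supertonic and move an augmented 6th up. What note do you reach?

G#

The supertonic of Ab melodic minor (ascending) is Bb.
An augmented sixth (10 semitones) above Bb lands on the letter G, giving G#.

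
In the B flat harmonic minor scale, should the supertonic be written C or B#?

C

Each scale degree takes a distinct letter name. Degree 2 of a scale on B must use the letter C.
C and B# are enharmonically the same pitch, but only C uses the letter C, so it is the correct spelling here.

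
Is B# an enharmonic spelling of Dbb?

Yes

B# is pitch class 0; Dbb is pitch class 0.
All spellings map to pitch class 0, so they are enharmonically equivalent.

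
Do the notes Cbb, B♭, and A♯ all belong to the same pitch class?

Yes

Cbb = pitch class 10 and Bb = pitch class 10 and A# = pitch class 10 — the same pitch class, so they are enharmonic equivalents.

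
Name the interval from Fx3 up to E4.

diminished seventh

The letter names run F→E, a span of 6 letter steps, so the interval is some kind of seventh.
F## to E is 9 semitones. A major seventh is 11, so 9 makes it diminished.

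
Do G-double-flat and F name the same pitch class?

Gbb = pitch class 5 and F = pitch class 5 — the same pitch class, so they are enharmonic equivalents.

Yes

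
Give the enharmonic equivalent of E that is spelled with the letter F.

Fb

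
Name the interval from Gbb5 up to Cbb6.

perfect fourth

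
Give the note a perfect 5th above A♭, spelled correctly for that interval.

Eb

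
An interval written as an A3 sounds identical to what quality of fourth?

An augmented third spans 5 semitones.
A fourth spanning 5 semitones is perfect (the perfect fourth is 5).

perfect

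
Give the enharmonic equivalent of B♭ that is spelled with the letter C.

Plain C sits 2 semitones above Bb, so on the letter C the same pitch needs a double flat: Cbb.

Cbb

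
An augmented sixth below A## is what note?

A down a major sixth is C, so the target letter is C.
From A##, an augmented sixth is 10 semitones down: C#.

C#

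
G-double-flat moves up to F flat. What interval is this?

The letter names run G→F, a span of 6 letter steps, so the interval is some kind of seventh.
Gbb to Fb is 11 semitones. A major seventh is 11, so 11 makes it major.

major seventh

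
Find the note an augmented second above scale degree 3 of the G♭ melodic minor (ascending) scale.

C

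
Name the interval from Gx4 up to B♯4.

Counting letters G–A–B gives a third.
G##→B# = 3 semitones, 1 narrower than the major third (4), so minor.

minor third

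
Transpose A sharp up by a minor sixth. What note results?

F#

A up a major sixth is F#, so the target letter is F.
From A#, a minor sixth is 8 semitones up: F#.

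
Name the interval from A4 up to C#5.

The letter names run A→C, a span of 2 letter steps, so the interval is some kind of third.
A to C# is 4 semitones. A major third is 4, so 4 makes it major.

major third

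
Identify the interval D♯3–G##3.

augmented fourth

The letter names run D→G, a span of 3 letter steps, so the interval is some kind of fourth.
D# to G## is 6 semitones. A perfect fourth is 5, so 6 makes it augmented.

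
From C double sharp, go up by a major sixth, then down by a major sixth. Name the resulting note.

A major sixth up from C## is A## (letter A, 9 semitones up).
A major sixth down from A## is C## (letter C, 9 semitones down).

C##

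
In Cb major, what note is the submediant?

Ab

The Cb major scale runs Cb Db Eb Fb Gb Ab Bb.
Degree 6 is Ab.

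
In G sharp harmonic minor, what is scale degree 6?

Degree 6 takes the letter 5 steps above G, which is E.
In harmonic minor, degree 6 sits 8 semitones above the tonic. G# + 8 semitones is pitch class 4, spelled on E as E.

E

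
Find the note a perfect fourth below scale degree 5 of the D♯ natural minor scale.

Scale degree 5 of D# natural minor is A#.
A perfect fourth (5 semitones) below A# lands on the letter E, giving E#.

E#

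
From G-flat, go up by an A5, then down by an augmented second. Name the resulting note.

Cb

An augmented fifth up from Gb is D (letter D, 8 semitones up).
An augmented second down from D is Cb (letter C, 3 semitones down).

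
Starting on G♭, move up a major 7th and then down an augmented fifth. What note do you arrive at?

Bbb

A major seventh up from Gb is F (letter F, 11 semitones up).
An augmented fifth down from F is Bbb (letter B, 8 semitones down).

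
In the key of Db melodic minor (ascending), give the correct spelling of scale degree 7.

The Db melodic minor (ascending) scale runs Db Eb Fb Gb Ab Bb C.
Degree 7 is C.

C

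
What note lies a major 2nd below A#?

A down a major second is G, so the target letter is G.
From A#, a major second is 2 semitones down: G#.

G#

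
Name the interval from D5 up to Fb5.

diminished third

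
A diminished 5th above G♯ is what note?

D

A fifth above G lands on the letter D.
A diminished fifth spans 6 semitones, so G# moves to pitch class 2. On the letter D that is D.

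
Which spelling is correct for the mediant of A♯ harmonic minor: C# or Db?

C#

Each scale degree takes a distinct letter name. Degree 3 of a scale on A must use the letter C.
C# and Db are enharmonically the same pitch, but only C# uses the letter C, so it is the correct spelling here.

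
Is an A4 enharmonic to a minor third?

An augmented fourth spans 6 semitones; a minor third spans 3.
The spans differ, so they are not enharmonic equivalents.

No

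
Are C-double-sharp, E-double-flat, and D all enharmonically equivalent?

Yes

C## = pitch class 2 and Ebb = pitch class 2 and D = pitch class 2 — the same pitch class, so they are enharmonic equivalents.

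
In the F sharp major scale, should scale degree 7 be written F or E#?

Each scale degree takes a distinct letter name. Degree 7 of a scale on F must use the letter E.
E# and F are enharmonically the same pitch, but only E# uses the letter E, so it is the correct spelling here.

E#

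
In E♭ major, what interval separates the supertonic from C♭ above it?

The supertonic of Eb major is F.
F up to Cb: letters F→C make it a fifth; 6 semitones makes it diminished.

diminished fifth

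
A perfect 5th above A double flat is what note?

Ebb

A fifth above A lands on the letter E.
A perfect fifth spans 7 semitones, so Abb moves to pitch class 2. On the letter E that is Ebb.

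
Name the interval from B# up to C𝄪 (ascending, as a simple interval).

major second

The letter names run B→C, a span of 1 letter step, so the interval is some kind of second.
B# to C## is 2 semitones. A major second is 2, so 2 makes it major.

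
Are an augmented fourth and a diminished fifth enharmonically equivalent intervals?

Yes

An augmented fourth spans 6 semitones; a diminished fifth spans 6.
They are enharmonically equivalent.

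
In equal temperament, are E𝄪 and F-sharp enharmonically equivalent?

E## is pitch class 6; F# is pitch class 6.
All spellings map to pitch class 6, so they are enharmonically equivalent.

Yes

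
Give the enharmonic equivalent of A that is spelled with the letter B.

A is pitch class 9. The letter B alone is pitch class 11.
To reach pitch class 9 from B requires an offset of -2 semitones, i.e. double flat: Bbb.

Bbb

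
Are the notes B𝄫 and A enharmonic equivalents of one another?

Bbb = pitch class 9 and A = pitch class 9 — the same pitch class, so they are enharmonic equivalents.

Yes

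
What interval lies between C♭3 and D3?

The letter names run C→D, a span of 1 letter step, so the interval is some kind of second.
Cb to D is 3 semitones. A major second is 2, so 3 makes it augmented.

augmented second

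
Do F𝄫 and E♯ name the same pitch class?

No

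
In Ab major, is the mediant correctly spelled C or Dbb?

C

Each scale degree takes a distinct letter name. Degree 3 of a scale on A must use the letter C.
C and Dbb are enharmonically the same pitch, but only C uses the letter C, so it is the correct spelling here.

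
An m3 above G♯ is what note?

G up a major third is B, so the target letter is B.
From G#, a minor third is 3 semitones up: B.

B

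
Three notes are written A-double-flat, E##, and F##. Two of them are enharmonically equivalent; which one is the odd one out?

In 12-tone equal temperament, enharmonic equivalents share a pitch class. Abb is pitch class 7; E## is pitch class 6; F## is pitch class 7.
Abb and F## share pitch class 7, while E## is pitch class 6.

E##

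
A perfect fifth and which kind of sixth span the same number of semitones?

A perfect fifth spans 7 semitones.
A sixth spanning 7 semitones is diminished (the major sixth is 9).

diminished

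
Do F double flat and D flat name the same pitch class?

Fbb is pitch class 3; Db is pitch class 1.
The pitch classes differ (3 vs. 1), so they are not enharmonic equivalents.

No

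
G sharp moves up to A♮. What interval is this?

Counting letters G–A gives a second.
G#→A = 1 semitone, 1 narrower than the major second (2), so minor.

minor second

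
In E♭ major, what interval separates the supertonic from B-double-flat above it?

The supertonic of Eb major is F.
F up to Bbb: letters F→B make it a fourth; 4 semitones makes it diminished.

diminished fourth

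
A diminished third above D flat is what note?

Fbb

A third above D lands on the letter F.
A diminished third spans 2 semitones, so Db moves to pitch class 3. On the letter F that is Fbb.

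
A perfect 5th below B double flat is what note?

Ebb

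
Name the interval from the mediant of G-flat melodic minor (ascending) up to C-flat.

major second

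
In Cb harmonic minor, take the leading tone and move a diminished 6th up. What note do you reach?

The leading tone of Cb harmonic minor is Bb.
A diminished sixth (7 semitones) above Bb lands on the letter G, giving Gbb.

Gbb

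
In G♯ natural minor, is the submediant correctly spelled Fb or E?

Each scale degree takes a distinct letter name. Degree 6 of a scale on G must use the letter E.
E and Fb are enharmonically the same pitch, but only E uses the letter E, so it is the correct spelling here.

E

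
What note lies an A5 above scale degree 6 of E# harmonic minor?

G##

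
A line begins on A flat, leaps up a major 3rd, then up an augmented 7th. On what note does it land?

B#

A major third up from Ab is C (letter C, 4 semitones up).
An augmented seventh up from C is B# (letter B, 12 semitones up).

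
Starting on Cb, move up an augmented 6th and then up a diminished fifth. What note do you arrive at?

Eb

An augmented sixth up from Cb is A (letter A, 10 semitones up).
A diminished fifth up from A is Eb (letter E, 6 semitones up).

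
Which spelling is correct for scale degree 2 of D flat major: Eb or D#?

Eb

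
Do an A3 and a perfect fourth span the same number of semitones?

An augmented third spans 5 semitones; a perfect fourth spans 5.
They are enharmonically equivalent.

Yes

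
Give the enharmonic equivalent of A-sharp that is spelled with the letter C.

Cbb

A# is pitch class 10. The letter C alone is pitch class 0.
To reach pitch class 10 from C requires an offset of -2 semitones, i.e. double flat: Cbb.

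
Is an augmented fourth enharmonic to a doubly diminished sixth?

An augmented fourth spans 6 semitones; a doubly diminished sixth spans 6.
They are enharmonically equivalent.

Yes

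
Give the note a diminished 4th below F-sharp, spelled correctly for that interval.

C##

F down a perfect fourth is C, so the target letter is C.
From F#, a diminished fourth is 4 semitones down: C##.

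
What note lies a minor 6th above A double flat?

Fbb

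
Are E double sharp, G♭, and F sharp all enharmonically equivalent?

Yes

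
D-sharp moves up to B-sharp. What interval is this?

Counting letters D–E–F–G–A–B gives a sixth.
D#→B# = 9 semitones, exactly the major sixth.

major sixth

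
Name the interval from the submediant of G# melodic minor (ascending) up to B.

The submediant of G# melodic minor (ascending) is E#.
E# up to B: letters E→B make it a fifth; 6 semitones makes it diminished.

diminished fifth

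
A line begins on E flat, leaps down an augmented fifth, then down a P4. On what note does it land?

Ebb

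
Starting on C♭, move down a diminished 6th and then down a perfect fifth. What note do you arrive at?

A

A diminished sixth down from Cb is E (letter E, 7 semitones down).
A perfect fifth down from E is A (letter A, 7 semitones down).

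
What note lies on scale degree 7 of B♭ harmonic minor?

A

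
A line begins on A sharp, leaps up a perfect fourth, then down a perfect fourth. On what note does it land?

A perfect fourth up from A# is D# (letter D, 5 semitones up).
A perfect fourth down from D# is A# (letter A, 5 semitones down).

A#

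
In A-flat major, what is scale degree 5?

Eb

Degree 5 takes the letter 4 steps above A, which is E.
In major, degree 5 sits 7 semitones above the tonic. Ab + 7 semitones is pitch class 3, spelled on E as Eb.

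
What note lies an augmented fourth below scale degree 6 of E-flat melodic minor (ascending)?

Gb

Scale degree 6 of Eb melodic minor (ascending) is C.
An augmented fourth (6 semitones) below C lands on the letter G, giving Gb.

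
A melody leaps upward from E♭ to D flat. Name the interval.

Counting letters E–F–G–A–B–C–D gives a seventh.
Eb→Db = 10 semitones, 1 narrower than the major seventh (11), so minor.

minor seventh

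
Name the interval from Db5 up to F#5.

Counting letters D–E–F gives a third.
Db→F# = 5 semitones, 1 wider than the major third (4), so augmented.

augmented third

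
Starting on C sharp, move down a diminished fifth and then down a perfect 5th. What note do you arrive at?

B#

A diminished fifth down from C# is F## (letter F, 6 semitones down).
A perfect fifth down from F## is B# (letter B, 7 semitones down).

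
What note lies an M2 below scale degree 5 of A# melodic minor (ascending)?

Scale degree 5 of A# melodic minor (ascending) is E#.
A major second (2 semitones) below E# lands on the letter D, giving D#.

D#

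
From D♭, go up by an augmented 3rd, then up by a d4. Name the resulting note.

Bb

An augmented third up from Db is F# (letter F, 5 semitones up).
A diminished fourth up from F# is Bb (letter B, 4 semitones up).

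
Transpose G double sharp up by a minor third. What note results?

B#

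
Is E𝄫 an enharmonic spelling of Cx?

Ebb is pitch class 2; C## is pitch class 2.
All spellings map to pitch class 2, so they are enharmonically equivalent.

Yes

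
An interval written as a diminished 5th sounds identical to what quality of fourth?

augmented

A diminished fifth spans 6 semitones.
A fourth spanning 6 semitones is augmented (the perfect fourth is 5).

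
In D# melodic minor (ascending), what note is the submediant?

The D# melodic minor (ascending) scale runs D# E# F# G# A# B# C##.
Degree 6 is B#.

B#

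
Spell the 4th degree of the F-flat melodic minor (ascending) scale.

The Fb melodic minor (ascending) scale runs Fb Gb Abb Bbb Cb Db Eb.
Degree 4 is Bbb.

Bbb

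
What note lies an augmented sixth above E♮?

C##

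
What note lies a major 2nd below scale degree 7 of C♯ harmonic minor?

A#

Scale degree 7 of C# harmonic minor is B#.
A major second (2 semitones) below B# lands on the letter A, giving A#.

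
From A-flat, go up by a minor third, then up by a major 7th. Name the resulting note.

Bb

A minor third up from Ab is Cb (letter C, 3 semitones up).
A major seventh up from Cb is Bb (letter B, 11 semitones up).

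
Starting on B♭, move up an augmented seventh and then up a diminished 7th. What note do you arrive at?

G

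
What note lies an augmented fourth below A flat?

Ebb

A down a perfect fourth is E, so the target letter is E.
From Ab, an augmented fourth is 6 semitones down: Ebb.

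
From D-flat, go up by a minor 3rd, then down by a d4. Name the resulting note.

C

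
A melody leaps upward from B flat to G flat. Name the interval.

Counting letters B–C–D–E–F–G gives a sixth.
Bb→Gb = 8 semitones, 1 narrower than the major sixth (9), so minor.

minor sixth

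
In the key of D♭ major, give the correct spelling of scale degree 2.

Eb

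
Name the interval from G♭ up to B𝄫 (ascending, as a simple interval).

minor third

Counting letters G–A–B gives a third.
Gb→Bbb = 3 semitones, 1 narrower than the major third (4), so minor.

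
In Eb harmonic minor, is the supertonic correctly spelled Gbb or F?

F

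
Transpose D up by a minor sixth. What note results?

Bb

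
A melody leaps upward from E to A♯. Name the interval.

The letter names run E→A, a span of 3 letter steps, so the interval is some kind of fourth.
E to A# is 6 semitones. A perfect fourth is 5, so 6 makes it augmented.

augmented fourth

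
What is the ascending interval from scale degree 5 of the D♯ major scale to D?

diminished fourth

Scale degree 5 of D# major is A#.
A# up to D: letters A→D make it a fourth; 4 semitones makes it diminished.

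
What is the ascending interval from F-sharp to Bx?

Counting letters F–G–A–B gives a fourth.
F#→B## = 7 semitones, 2 wider than the perfect fourth (5), so doubly augmented.

doubly augmented fourth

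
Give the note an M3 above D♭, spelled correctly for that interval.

F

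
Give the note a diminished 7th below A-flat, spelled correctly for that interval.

B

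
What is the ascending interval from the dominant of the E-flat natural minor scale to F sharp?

augmented fifth

The dominant of Eb natural minor is Bb.
Bb up to F#: letters B→F make it a fifth; 8 semitones makes it augmented.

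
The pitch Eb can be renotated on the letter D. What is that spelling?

Plain D sits 1 semitone below Eb, so on the letter D the same pitch needs a sharp: D#.

D#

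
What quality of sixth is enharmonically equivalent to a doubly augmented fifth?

major

A doubly augmented fifth spans 9 semitones.
A sixth spanning 9 semitones is major (the major sixth is 9).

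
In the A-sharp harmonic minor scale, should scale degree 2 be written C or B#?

Each scale degree takes a distinct letter name. Degree 2 of a scale on A must use the letter B.
B# and C are enharmonically the same pitch, but only B# uses the letter B, so it is the correct spelling here.

B#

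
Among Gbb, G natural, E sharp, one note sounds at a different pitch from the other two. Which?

G

In 12-tone equal temperament, enharmonic equivalents share a pitch class. Gbb is pitch class 5; G is pitch class 7; E# is pitch class 5.
Gbb and E# share pitch class 5, while G is pitch class 7.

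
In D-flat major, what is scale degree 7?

C

Degree 7 takes the letter 6 steps above D, which is C.
In major, degree 7 sits 11 semitones above the tonic. Db + 11 semitones is pitch class 0, spelled on C as C.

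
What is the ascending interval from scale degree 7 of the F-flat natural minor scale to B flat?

augmented fifth

Scale degree 7 of Fb natural minor is Ebb.
Ebb up to Bb: letters E→B make it a fifth; 8 semitones makes it augmented.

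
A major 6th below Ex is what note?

A sixth below E lands on the letter G.
A major sixth spans 9 semitones, so E## moves to pitch class 9. On the letter G that is G##.

G##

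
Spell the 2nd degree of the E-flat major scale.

F

Degree 2 takes the letter 1 step above E, which is F.
In major, degree 2 sits 2 semitones above the tonic. Eb + 2 semitones is pitch class 5, spelled on F as F.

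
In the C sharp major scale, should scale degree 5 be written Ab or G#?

G#

Each scale degree takes a distinct letter name. Degree 5 of a scale on C must use the letter G.
G# and Ab are enharmonically the same pitch, but only G# uses the letter G, so it is the correct spelling here.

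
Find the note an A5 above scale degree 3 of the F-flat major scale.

E

Scale degree 3 of Fb major is Ab.
An augmented fifth (8 semitones) above Ab lands on the letter E, giving E.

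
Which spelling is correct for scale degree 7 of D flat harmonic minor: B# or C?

Each scale degree takes a distinct letter name. Degree 7 of a scale on D must use the letter C.
C and B# are enharmonically the same pitch, but only C uses the letter C, so it is the correct spelling here.

C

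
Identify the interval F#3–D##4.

Counting letters F–G–A–B–C–D gives a sixth.
F#→D## = 10 semitones, 1 wider than the major sixth (9), so augmented.

augmented sixth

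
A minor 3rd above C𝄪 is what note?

E#

A third above C lands on the letter E.
A minor third spans 3 semitones, so C## moves to pitch class 5. On the letter E that is E#.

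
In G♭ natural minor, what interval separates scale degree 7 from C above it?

augmented fifth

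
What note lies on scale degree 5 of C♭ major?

Gb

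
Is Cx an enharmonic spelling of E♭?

No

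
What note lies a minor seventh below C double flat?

A seventh below C lands on the letter D.
A minor seventh spans 10 semitones, so Cbb moves to pitch class 0. On the letter D that is Dbb.

Dbb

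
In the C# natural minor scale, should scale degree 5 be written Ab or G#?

Each scale degree takes a distinct letter name. Degree 5 of a scale on C must use the letter G.
G# and Ab are enharmonically the same pitch, but only G# uses the letter G, so it is the correct spelling here.

G#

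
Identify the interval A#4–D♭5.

Counting letters A–B–C–D gives a fourth.
A#→Db = 3 semitones, 2 narrower than the perfect fourth (5), so doubly diminished.

doubly diminished fourth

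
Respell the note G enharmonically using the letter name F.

F##

G is pitch class 7. The letter F alone is pitch class 5.
To reach pitch class 7 from F requires an offset of +2 semitones, i.e. double sharp: F##.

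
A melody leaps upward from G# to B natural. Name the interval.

Counting letters G–A–B gives a third.
G#→B = 3 semitones, 1 narrower than the major third (4), so minor.

minor third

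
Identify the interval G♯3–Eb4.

diminished sixth

Counting letters G–A–B–C–D–E gives a sixth.
G#→Eb = 7 semitones, 2 narrower than the major sixth (9), so diminished.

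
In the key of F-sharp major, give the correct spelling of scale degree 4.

B

Degree 4 takes the letter 3 steps above F, which is B.
In major, degree 4 sits 5 semitones above the tonic. F# + 5 semitones is pitch class 11, spelled on B as B.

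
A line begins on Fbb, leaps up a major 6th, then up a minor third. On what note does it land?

Fbb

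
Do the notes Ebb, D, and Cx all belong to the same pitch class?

Ebb is pitch class 2; D is pitch class 2; C## is pitch class 2.
All spellings map to pitch class 2, so they are enharmonically equivalent.

Yes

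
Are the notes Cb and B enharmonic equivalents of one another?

Cb = pitch class 11 and B = pitch class 11 — the same pitch class, so they are enharmonic equivalents.

Yes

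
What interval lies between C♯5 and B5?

minor seventh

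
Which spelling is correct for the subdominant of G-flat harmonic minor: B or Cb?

Cb

Each scale degree takes a distinct letter name. Degree 4 of a scale on G must use the letter C.
Cb and B are enharmonically the same pitch, but only Cb uses the letter C, so it is the correct spelling here.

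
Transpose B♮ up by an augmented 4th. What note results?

B up a perfect fourth is E, so the target letter is E.
From B, an augmented fourth is 6 semitones up: E#.

E#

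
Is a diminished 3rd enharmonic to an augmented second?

A diminished third spans 2 semitones; an augmented second spans 3.
The spans differ, so they are not enharmonic equivalents.

No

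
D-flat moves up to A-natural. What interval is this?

augmented fifth

Counting letters D–E–F–G–A gives a fifth.
Db→A = 8 semitones, 1 wider than the perfect fifth (7), so augmented.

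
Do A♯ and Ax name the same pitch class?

A# is pitch class 10; A## is pitch class 11.
The pitch classes differ (10 vs. 11), so they are not enharmonic equivalents.

No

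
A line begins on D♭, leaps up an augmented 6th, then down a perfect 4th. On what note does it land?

F#

An augmented sixth up from Db is B (letter B, 10 semitones up).
A perfect fourth down from B is F# (letter F, 5 semitones down).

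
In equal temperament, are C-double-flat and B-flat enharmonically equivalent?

Yes

Cbb is pitch class 10; Bb is pitch class 10.
All spellings map to pitch class 10, so they are enharmonically equivalent.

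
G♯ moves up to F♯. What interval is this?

Counting letters G–A–B–C–D–E–F gives a seventh.
G#→F# = 10 semitones, 1 narrower than the major seventh (11), so minor.

minor seventh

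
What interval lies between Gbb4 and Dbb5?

perfect fifth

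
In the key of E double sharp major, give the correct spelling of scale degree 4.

A##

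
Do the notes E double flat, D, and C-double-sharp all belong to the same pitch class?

Ebb = pitch class 2 and D = pitch class 2 and C## = pitch class 2 — the same pitch class, so they are enharmonic equivalents.

Yes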